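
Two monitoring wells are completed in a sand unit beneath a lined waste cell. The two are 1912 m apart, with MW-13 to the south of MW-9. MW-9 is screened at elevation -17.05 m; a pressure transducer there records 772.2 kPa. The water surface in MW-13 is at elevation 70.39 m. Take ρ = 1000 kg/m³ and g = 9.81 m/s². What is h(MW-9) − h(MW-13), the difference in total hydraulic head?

Pressure head at MW-9: ψ = P/(ρg) = 772.2×1000 / (1000 × 9.81) = 78.72 m.
Total head at MW-9: h = z + ψ = -17.05 + 78.72 = 61.67 m.
Total head at MW-13: h = 70.39 m (water level in the piezometer is the total head).
Head difference: h(MW-9) − h(MW-13) = 61.67 − 70.39 = -8.72 m.

Δh ≈ -8.72 m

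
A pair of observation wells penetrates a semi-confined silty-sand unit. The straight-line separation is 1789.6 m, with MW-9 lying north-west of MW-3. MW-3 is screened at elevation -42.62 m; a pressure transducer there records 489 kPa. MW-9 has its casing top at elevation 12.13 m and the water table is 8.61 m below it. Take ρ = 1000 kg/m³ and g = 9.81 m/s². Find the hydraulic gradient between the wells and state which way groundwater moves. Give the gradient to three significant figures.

i ≈ 0.00207; groundwater flows toward the north-west

Pressure head at MW-3: ψ = P/(ρg) = 489×1000 / (1000 × 9.81) = 49.85 m.
Total head at MW-3: h = z + ψ = -42.62 + 49.85 = 7.23 m.
Total head at MW-9: h = 12.13 − 8.61 = 3.52 m.
Head difference: h(MW-3) − h(MW-9) = 7.23 − 3.52 = 3.71 m.
Hydraulic gradient: i = |Δh| / L = 3.71 / 1789.6 = 0.00207.
Flow is from higher to lower head: from MW-3 toward MW-9, i.e. toward the north-west.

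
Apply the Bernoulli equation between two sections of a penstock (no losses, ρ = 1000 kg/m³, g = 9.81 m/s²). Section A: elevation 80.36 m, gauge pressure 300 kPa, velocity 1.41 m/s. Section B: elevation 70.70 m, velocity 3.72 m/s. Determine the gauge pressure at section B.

Pressure head at A: ψ₁ = P₁/(ρg) = 300×1000 / (1000 × 9.81) = 30.58 m.
Velocity heads: v₁²/2g = 1.41²/19.62 = 0.101 m; v₂²/2g = 3.72²/19.62 = 0.705 m.
Total head H = z₁ + ψ₁ + v₁²/2g = 80.36 + 30.58 + 0.101 = 111.04 m.
ψ₂ = H − z₂ − v₂²/2g = 111.04 − 70.70 − 0.705 = 39.64 m.
P₂ = ρgψ₂ = 1000 × 9.81 × 39.64 ≈ 389 kPa.

P₂ ≈ 389 kPa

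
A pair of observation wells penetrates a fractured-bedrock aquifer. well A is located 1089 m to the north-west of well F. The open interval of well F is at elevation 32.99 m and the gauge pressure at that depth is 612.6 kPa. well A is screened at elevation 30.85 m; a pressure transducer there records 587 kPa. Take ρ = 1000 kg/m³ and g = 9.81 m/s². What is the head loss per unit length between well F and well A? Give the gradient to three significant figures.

i ≈ 0.00436 m/m

Pressure head at well F: ψ = P/(ρg) = 612.6×1000 / (1000 × 9.81) = 62.45 m.
Total head at well F: h = z + ψ = 32.99 + 62.45 = 95.44 m.
Pressure head at well A: ψ = P/(ρg) = 587×1000 / (1000 × 9.81) = 59.84 m.
Total head at well A: h = z + ψ = 30.85 + 59.84 = 90.69 m.
Head difference: h(well F) − h(well A) = 95.44 − 90.69 = 4.75 m.
Hydraulic gradient: i = |Δh| / L = 4.75 / 1089 = 0.00436.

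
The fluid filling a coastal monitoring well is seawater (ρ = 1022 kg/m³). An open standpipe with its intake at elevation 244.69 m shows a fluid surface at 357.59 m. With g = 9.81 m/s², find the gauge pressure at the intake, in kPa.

Pressure head ψ = h − z = 357.59 − 244.69 = 112.90 m.
P = ρgψ = 1022 × 9.81 × 112.90 = 1131915 Pa ≈ 1130 kPa.

P ≈ 1130 kPa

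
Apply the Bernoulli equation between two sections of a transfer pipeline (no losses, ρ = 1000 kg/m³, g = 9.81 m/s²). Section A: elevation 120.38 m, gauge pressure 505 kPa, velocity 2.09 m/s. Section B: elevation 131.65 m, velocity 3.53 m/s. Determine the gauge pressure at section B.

Pressure head at A: ψ₁ = P₁/(ρg) = 505×1000 / (1000 × 9.81) = 51.48 m.
Velocity heads: v₁²/2g = 2.09²/19.62 = 0.223 m; v₂²/2g = 3.53²/19.62 = 0.635 m.
Total head H = z₁ + ψ₁ + v₁²/2g = 120.38 + 51.48 + 0.223 = 172.08 m.
ψ₂ = H − z₂ − v₂²/2g = 172.08 − 131.65 − 0.635 = 39.80 m.
P₂ = ρgψ₂ = 1000 × 9.81 × 39.80 ≈ 390 kPa.

P₂ ≈ 390 kPa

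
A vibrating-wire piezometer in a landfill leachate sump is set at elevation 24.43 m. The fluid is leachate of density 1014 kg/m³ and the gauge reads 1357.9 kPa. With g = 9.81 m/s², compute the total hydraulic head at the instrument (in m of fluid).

ψ = P/(ρg) = 1357.9×1000 / (1014 × 9.81) = 136.51 m.
h = z + ψ = 24.43 + 136.51 = 160.94 m.

h ≈ 160.94 m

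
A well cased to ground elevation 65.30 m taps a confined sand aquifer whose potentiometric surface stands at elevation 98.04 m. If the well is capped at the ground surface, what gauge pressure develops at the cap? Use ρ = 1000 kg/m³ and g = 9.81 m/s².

Head above the cap: Δh = 98.04 − 65.30 = 32.74 m.
P = ρgΔh = 1000 × 9.81 × 32.74 = 321179 Pa ≈ 321 kPa.

P ≈ 321 kPa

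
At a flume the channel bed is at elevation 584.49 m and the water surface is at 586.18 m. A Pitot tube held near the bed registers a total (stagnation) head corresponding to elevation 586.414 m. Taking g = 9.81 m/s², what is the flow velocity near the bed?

v ≈ 2.14 m/s

Near the bed, under hydrostatic conditions, the piezometric head (z + ψ) equals the free-surface elevation, 586.18 m.
Velocity head = total − piezometric = 586.414 − 586.18 = 0.234 m.
v = √(2g·h_v) = √(2 × 9.81 × 0.234) = 2.14 m/s.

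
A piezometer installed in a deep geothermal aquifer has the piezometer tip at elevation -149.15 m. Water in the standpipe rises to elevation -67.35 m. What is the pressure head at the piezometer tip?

Total head h = -67.35 m (the water-surface elevation in the piezometer).
Pressure head ψ = h − z = -67.35 − (-149.15) = 81.80 m.

ψ ≈ 81.80 m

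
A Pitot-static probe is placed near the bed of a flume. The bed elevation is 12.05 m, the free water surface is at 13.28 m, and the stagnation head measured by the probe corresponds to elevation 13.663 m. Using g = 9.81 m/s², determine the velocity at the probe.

v ≈ 2.74 m/s

Near the bed, under hydrostatic conditions, the piezometric head (z + ψ) equals the free-surface elevation, 13.28 m.
Velocity head = total − piezometric = 13.663 − 13.28 = 0.383 m.
v = √(2g·h_v) = √(2 × 9.81 × 0.383) = 2.74 m/s.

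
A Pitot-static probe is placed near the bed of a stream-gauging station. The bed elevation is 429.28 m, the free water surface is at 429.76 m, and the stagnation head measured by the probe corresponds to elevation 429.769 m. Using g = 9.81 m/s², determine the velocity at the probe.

v ≈ 0.420 m/s

Near the bed, under hydrostatic conditions, the piezometric head (z + ψ) equals the free-surface elevation, 429.76 m.
Velocity head = total − piezometric = 429.769 − 429.76 = 0.009 m.
v = √(2g·h_v) = √(2 × 9.81 × 0.009) = 0.420 m/s.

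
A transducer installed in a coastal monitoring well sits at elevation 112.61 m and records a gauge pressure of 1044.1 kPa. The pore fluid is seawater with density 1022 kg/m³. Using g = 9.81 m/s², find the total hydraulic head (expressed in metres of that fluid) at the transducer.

h ≈ 216.75 m

ψ = P/(ρg) = 1044.1×1000 / (1022 × 9.81) = 104.14 m.
h = z + ψ = 112.61 + 104.14 = 216.75 m.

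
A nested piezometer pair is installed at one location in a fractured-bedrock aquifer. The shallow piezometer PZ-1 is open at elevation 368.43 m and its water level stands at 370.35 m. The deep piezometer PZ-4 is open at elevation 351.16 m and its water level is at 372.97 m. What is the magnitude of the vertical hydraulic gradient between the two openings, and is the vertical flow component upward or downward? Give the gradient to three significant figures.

|i_v| ≈ 0.152; vertical flow is upward

Total head at PZ-1: h = 370.35 m (water level in the standpipe).
Total head at PZ-4: h = 372.97 m.
Δh = h(PZ-1) − h(PZ-4) = 370.35 − 372.97 = -2.62 m.
Vertical separation Δz = 368.43 − 351.16 = 17.27 m.
|i_v| = |Δh| / Δz = 2.62 / 17.27 = 0.152.
Head is higher in the deep piezometer, so vertical flow is upward (discharge condition).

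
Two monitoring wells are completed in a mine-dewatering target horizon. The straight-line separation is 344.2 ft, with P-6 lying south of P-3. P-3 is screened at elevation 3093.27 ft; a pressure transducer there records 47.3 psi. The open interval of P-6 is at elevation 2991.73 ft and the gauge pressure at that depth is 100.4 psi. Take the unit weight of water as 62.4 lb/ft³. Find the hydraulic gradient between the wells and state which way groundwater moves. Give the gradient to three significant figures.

Pressure head at P-3: ψ = 144·P/γ = 144 × 47.3 / 62.4 = 109.15 ft.
Total head at P-3: h = z + ψ = 3093.27 + 109.15 = 3202.42 ft.
Pressure head at P-6: ψ = 144·P/γ = 144 × 100.4 / 62.4 = 231.69 ft.
Total head at P-6: h = z + ψ = 2991.73 + 231.69 = 3223.42 ft.
Head difference: h(P-3) − h(P-6) = 3202.42 − 3223.42 = -21.00 ft.
Hydraulic gradient: i = |Δh| / L = 21.00 / 344.2 = 0.0610.
Flow is from higher to lower head: from P-6 toward P-3, i.e. toward the north.

i ≈ 0.0610; groundwater flows toward the north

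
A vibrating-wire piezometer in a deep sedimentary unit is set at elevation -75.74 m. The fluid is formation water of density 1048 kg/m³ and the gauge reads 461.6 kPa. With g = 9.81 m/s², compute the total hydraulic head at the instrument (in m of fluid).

ψ = P/(ρg) = 461.6×1000 / (1048 × 9.81) = 44.90 m.
h = z + ψ = -75.74 + 44.90 = -30.84 m.

h ≈ -30.84 m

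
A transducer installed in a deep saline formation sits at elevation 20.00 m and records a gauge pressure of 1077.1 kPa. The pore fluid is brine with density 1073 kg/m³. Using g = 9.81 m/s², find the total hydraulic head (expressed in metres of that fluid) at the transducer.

ψ = P/(ρg) = 1077.1×1000 / (1073 × 9.81) = 102.33 m.
h = z + ψ = 20.00 + 102.33 = 122.33 m.

h ≈ 122.33 m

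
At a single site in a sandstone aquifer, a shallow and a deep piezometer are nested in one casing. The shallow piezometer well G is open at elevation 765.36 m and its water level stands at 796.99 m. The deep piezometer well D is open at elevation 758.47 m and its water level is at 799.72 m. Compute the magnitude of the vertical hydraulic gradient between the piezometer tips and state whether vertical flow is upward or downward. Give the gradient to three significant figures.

|i_v| ≈ 0.396; vertical flow is upward

Total head at well G: h = 796.99 m (water level in the standpipe).
Total head at well D: h = 799.72 m.
Δh = h(well G) − h(well D) = 796.99 − 799.72 = -2.73 m.
Vertical separation Δz = 765.36 − 758.47 = 6.89 m.
|i_v| = |Δh| / Δz = 2.73 / 6.89 = 0.396.
Head is higher in the deep piezometer, so vertical flow is upward (discharge condition).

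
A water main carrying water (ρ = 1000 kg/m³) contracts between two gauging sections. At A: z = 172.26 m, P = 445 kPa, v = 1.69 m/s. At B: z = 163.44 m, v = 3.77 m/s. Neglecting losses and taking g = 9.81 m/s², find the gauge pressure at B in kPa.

Pressure head at A: ψ₁ = P₁/(ρg) = 445×1000 / (1000 × 9.81) = 45.36 m.
Velocity heads: v₁²/2g = 1.69²/19.62 = 0.146 m; v₂²/2g = 3.77²/19.62 = 0.724 m.
Total head H = z₁ + ψ₁ + v₁²/2g = 172.26 + 45.36 + 0.146 = 217.77 m.
ψ₂ = H − z₂ − v₂²/2g = 217.77 − 163.44 − 0.724 = 53.61 m.
P₂ = ρgψ₂ = 1000 × 9.81 × 53.61 ≈ 526 kPa.

P₂ ≈ 526 kPa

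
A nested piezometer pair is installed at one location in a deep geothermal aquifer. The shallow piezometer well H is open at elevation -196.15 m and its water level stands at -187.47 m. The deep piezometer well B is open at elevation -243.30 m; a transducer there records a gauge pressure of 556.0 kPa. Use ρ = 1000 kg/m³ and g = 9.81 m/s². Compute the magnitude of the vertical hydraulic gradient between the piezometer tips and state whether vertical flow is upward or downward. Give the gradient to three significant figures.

Total head at well H: h = -187.47 m (water level in the standpipe).
Pressure head at well B: ψ = P/(ρg) = 556.0×1000 / (1000 × 9.81) = 56.68 m.
Total head at well B: h = z + ψ = -243.30 + 56.68 = -186.62 m.
Δh = h(well H) − h(well B) = -187.47 − (-186.62) = -0.85 m.
Vertical separation Δz = -196.15 − (-243.30) = 47.15 m.
|i_v| = |Δh| / Δz = 0.85 / 47.15 = 0.0180.
Head is higher in the deep piezometer, so vertical flow is upward (discharge condition).

|i_v| ≈ 0.0180; vertical flow is upward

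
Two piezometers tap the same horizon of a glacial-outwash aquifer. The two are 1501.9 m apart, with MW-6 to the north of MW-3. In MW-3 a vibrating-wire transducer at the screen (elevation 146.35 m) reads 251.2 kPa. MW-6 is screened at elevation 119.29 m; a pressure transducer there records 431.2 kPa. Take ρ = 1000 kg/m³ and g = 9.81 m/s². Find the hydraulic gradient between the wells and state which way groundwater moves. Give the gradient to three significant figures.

i ≈ 0.00580; groundwater flows toward the north

Pressure head at MW-3: ψ = P/(ρg) = 251.2×1000 / (1000 × 9.81) = 25.61 m.
Total head at MW-3: h = z + ψ = 146.35 + 25.61 = 171.96 m.
Pressure head at MW-6: ψ = P/(ρg) = 431.2×1000 / (1000 × 9.81) = 43.96 m.
Total head at MW-6: h = z + ψ = 119.29 + 43.96 = 163.25 m.
Head difference: h(MW-3) − h(MW-6) = 171.96 − 163.25 = 8.71 m.
Hydraulic gradient: i = |Δh| / L = 8.71 / 1501.9 = 0.00580.
Flow is from higher to lower head: from MW-3 toward MW-6, i.e. toward the north.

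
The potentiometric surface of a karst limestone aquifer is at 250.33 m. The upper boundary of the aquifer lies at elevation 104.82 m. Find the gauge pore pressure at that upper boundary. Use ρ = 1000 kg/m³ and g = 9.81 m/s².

P ≈ 1430 kPa

Pressure head at the aquifer top: ψ = h − z = 250.33 − 104.82 = 145.51 m.
P = ρgψ = 1000 × 9.81 × 145.51 = 1427453 Pa ≈ 1430 kPa.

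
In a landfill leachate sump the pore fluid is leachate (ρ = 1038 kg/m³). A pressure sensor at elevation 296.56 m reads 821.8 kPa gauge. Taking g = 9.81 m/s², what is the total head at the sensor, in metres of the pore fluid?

h ≈ 377.26 m

ψ = P/(ρg) = 821.8×1000 / (1038 × 9.81) = 80.70 m.
h = z + ψ = 296.56 + 80.70 = 377.26 m.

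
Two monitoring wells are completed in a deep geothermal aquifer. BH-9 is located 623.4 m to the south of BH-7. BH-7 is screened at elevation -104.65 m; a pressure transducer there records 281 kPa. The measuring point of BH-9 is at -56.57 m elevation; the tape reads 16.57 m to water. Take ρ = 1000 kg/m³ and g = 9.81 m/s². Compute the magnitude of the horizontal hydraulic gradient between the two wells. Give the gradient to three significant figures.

i ≈ 0.00460

Pressure head at BH-7: ψ = P/(ρg) = 281×1000 / (1000 × 9.81) = 28.64 m.
Total head at BH-7: h = z + ψ = -104.65 + 28.64 = -76.01 m.
Total head at BH-9: h = -56.57 − 16.57 = -73.14 m.
Head difference: h(BH-7) − h(BH-9) = -76.01 − (-73.14) = -2.87 m.
Hydraulic gradient: i = |Δh| / L = 2.87 / 623.4 = 0.00460.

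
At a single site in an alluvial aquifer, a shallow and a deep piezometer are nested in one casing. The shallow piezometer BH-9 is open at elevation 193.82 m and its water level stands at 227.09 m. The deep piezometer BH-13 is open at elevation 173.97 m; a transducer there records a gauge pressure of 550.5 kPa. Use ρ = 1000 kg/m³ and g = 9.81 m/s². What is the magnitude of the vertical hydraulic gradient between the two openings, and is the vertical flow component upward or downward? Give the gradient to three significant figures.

Total head at BH-9: h = 227.09 m (water level in the standpipe).
Pressure head at BH-13: ψ = P/(ρg) = 550.5×1000 / (1000 × 9.81) = 56.12 m.
Total head at BH-13: h = z + ψ = 173.97 + 56.12 = 230.09 m.
Δh = h(BH-9) − h(BH-13) = 227.09 − 230.09 = -3.00 m.
Vertical separation Δz = 193.82 − 173.97 = 19.85 m.
|i_v| = |Δh| / Δz = 3.00 / 19.85 = 0.151.
Head is higher in the deep piezometer, so vertical flow is upward (discharge condition).

|i_v| ≈ 0.151; vertical flow is upward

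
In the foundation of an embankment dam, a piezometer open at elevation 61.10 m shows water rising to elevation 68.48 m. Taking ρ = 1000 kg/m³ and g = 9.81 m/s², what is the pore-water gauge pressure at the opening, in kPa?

Pressure head ψ = h − z = 68.48 − 61.10 = 7.38 m.
P = ρgψ = 1000 × 9.81 × 7.38 = 72398 Pa ≈ 72.4 kPa.

P ≈ 72.4 kPa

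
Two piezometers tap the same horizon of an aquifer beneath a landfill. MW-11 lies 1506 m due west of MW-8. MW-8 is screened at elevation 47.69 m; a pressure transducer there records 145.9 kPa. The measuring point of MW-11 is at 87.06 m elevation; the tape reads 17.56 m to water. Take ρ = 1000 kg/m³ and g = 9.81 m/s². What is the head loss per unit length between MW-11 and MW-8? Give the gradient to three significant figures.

Pressure head at MW-8: ψ = P/(ρg) = 145.9×1000 / (1000 × 9.81) = 14.87 m.
Total head at MW-8: h = z + ψ = 47.69 + 14.87 = 62.56 m.
Total head at MW-11: h = 87.06 − 17.56 = 69.50 m.
Head difference: h(MW-8) − h(MW-11) = 62.56 − 69.50 = -6.94 m.
Hydraulic gradient: i = |Δh| / L = 6.94 / 1506 = 0.00461.

i ≈ 0.00461 m/m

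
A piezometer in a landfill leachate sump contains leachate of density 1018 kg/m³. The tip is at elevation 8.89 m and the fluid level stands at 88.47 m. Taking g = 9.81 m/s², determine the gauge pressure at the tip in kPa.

Pressure head ψ = h − z = 88.47 − 8.89 = 79.58 m.
P = ρgψ = 1018 × 9.81 × 79.58 = 794732 Pa ≈ 795 kPa.

P ≈ 795 kPa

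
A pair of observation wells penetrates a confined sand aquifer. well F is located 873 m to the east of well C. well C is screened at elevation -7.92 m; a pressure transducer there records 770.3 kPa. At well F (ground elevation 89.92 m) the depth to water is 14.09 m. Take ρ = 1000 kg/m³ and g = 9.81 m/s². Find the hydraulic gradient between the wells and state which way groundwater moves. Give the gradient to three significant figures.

i ≈ 0.00599; groundwater flows toward the west

Pressure head at well C: ψ = P/(ρg) = 770.3×1000 / (1000 × 9.81) = 78.52 m.
Total head at well C: h = z + ψ = -7.92 + 78.52 = 70.60 m.
Total head at well F: h = 89.92 − 14.09 = 75.83 m.
Head difference: h(well C) − h(well F) = 70.60 − 75.83 = -5.23 m.
Hydraulic gradient: i = |Δh| / L = 5.23 / 873 = 0.00599.
Flow is from higher to lower head: from well F toward well C, i.e. toward the west.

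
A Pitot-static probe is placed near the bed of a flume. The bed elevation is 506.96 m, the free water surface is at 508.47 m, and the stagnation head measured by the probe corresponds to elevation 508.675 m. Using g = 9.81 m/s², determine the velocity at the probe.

v ≈ 2.01 m/s

Near the bed, under hydrostatic conditions, the piezometric head (z + ψ) equals the free-surface elevation, 508.47 m.
Velocity head = total − piezometric = 508.675 − 508.47 = 0.205 m.
v = √(2g·h_v) = √(2 × 9.81 × 0.205) = 2.01 m/s.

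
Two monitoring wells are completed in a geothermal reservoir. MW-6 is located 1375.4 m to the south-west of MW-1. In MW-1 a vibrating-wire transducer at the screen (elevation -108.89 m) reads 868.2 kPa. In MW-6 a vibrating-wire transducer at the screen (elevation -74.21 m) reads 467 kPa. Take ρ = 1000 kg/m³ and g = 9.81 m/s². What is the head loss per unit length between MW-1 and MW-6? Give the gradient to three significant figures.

i ≈ 0.00452 m/m

Pressure head at MW-1: ψ = P/(ρg) = 868.2×1000 / (1000 × 9.81) = 88.50 m.
Total head at MW-1: h = z + ψ = -108.89 + 88.50 = -20.39 m.
Pressure head at MW-6: ψ = P/(ρg) = 467×1000 / (1000 × 9.81) = 47.60 m.
Total head at MW-6: h = z + ψ = -74.21 + 47.60 = -26.61 m.
Head difference: h(MW-1) − h(MW-6) = -20.39 − (-26.61) = 6.22 m.
Hydraulic gradient: i = |Δh| / L = 6.22 / 1375.4 = 0.00452.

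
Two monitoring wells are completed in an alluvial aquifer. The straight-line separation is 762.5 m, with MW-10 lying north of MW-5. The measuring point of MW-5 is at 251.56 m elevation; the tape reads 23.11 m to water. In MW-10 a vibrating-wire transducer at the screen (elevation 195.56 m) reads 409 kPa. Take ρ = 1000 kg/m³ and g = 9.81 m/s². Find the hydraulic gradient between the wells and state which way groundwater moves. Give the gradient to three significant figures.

i ≈ 0.0115; groundwater flows toward the south

Total head at MW-5: h = 251.56 − 23.11 = 228.45 m.
Pressure head at MW-10: ψ = P/(ρg) = 409×1000 / (1000 × 9.81) = 41.69 m.
Total head at MW-10: h = z + ψ = 195.56 + 41.69 = 237.25 m.
Head difference: h(MW-5) − h(MW-10) = 228.45 − 237.25 = -8.80 m.
Hydraulic gradient: i = |Δh| / L = 8.80 / 762.5 = 0.0115.
Flow is from higher to lower head: from MW-10 toward MW-5, i.e. toward the south.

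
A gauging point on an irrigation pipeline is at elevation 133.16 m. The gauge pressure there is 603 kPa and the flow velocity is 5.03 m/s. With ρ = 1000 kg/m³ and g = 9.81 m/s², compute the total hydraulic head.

Pressure head ψ = P/(ρg) = 603×1000 / (1000 × 9.81) = 61.47 m.
Velocity head = v²/(2g) = 5.03² / (2 × 9.81) = 1.290 m.
h = z + ψ + v²/(2g) = 133.16 + 61.47 + 1.290 = 195.92 m.

h ≈ 195.92 m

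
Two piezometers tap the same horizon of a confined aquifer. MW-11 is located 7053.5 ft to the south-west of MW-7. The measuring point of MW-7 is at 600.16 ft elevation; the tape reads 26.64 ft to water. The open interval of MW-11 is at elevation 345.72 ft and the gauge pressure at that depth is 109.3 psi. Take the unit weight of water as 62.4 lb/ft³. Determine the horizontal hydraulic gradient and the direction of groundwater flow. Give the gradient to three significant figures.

Total head at MW-7: h = 600.16 − 26.64 = 573.52 ft.
Pressure head at MW-11: ψ = 144·P/γ = 144 × 109.3 / 62.4 = 252.23 ft.
Total head at MW-11: h = z + ψ = 345.72 + 252.23 = 597.95 ft.
Head difference: h(MW-7) − h(MW-11) = 573.52 − 597.95 = -24.43 ft.
Hydraulic gradient: i = |Δh| / L = 24.43 / 7053.5 = 0.00346.
Flow is from higher to lower head: from MW-11 toward MW-7, i.e. toward the north-east.

i ≈ 0.00346; groundwater flows toward the north-east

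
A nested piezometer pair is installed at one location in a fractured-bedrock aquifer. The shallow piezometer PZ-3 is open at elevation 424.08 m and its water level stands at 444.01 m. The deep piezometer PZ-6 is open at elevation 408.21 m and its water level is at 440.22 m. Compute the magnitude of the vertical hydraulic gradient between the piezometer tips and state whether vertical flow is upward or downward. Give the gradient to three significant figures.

Total head at PZ-3: h = 444.01 m (water level in the standpipe).
Total head at PZ-6: h = 440.22 m.
Δh = h(PZ-3) − h(PZ-6) = 444.01 − 440.22 = 3.79 m.
Vertical separation Δz = 424.08 − 408.21 = 15.87 m.
|i_v| = |Δh| / Δz = 3.79 / 15.87 = 0.239.
Head is higher in the shallow piezometer, so vertical flow is downward (recharge condition).

|i_v| ≈ 0.239; vertical flow is downward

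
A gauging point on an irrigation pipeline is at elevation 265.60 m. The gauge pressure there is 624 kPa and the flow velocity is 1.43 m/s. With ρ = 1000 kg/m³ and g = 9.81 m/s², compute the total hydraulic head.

Pressure head ψ = P/(ρg) = 624×1000 / (1000 × 9.81) = 63.61 m.
Velocity head = v²/(2g) = 1.43² / (2 × 9.81) = 0.104 m.
h = z + ψ + v²/(2g) = 265.60 + 63.61 + 0.104 = 329.31 m.

h ≈ 329.31 m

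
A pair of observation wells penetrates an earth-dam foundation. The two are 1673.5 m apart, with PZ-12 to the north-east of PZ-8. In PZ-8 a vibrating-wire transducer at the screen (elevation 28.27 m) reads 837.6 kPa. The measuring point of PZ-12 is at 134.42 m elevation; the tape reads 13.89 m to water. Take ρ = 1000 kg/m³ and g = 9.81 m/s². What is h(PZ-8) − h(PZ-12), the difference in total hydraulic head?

Pressure head at PZ-8: ψ = P/(ρg) = 837.6×1000 / (1000 × 9.81) = 85.38 m.
Total head at PZ-8: h = z + ψ = 28.27 + 85.38 = 113.65 m.
Total head at PZ-12: h = 134.42 − 13.89 = 120.53 m.
Head difference: h(PZ-8) − h(PZ-12) = 113.65 − 120.53 = -6.88 m.

Δh ≈ -6.88 m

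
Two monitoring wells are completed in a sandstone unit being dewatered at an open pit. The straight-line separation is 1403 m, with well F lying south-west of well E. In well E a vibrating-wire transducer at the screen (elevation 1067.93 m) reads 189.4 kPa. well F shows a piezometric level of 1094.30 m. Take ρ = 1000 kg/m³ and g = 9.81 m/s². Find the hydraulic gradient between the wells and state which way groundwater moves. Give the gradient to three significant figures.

Pressure head at well E: ψ = P/(ρg) = 189.4×1000 / (1000 × 9.81) = 19.31 m.
Total head at well E: h = z + ψ = 1067.93 + 19.31 = 1087.24 m.
Total head at well F: h = 1094.30 m (water level in the piezometer is the total head).
Head difference: h(well E) − h(well F) = 1087.24 − 1094.30 = -7.06 m.
Hydraulic gradient: i = |Δh| / L = 7.06 / 1403 = 0.00503.
Flow is from higher to lower head: from well F toward well E, i.e. toward the north-east.

i ≈ 0.00503; groundwater flows toward the north-east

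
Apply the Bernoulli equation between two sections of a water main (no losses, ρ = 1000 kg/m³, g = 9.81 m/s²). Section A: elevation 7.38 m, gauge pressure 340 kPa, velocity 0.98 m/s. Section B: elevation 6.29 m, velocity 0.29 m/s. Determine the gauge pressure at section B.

P₂ ≈ 351 kPa

Pressure head at A: ψ₁ = P₁/(ρg) = 340×1000 / (1000 × 9.81) = 34.66 m.
Velocity heads: v₁²/2g = 0.98²/19.62 = 0.049 m; v₂²/2g = 0.29²/19.62 = 0.004 m.
Total head H = z₁ + ψ₁ + v₁²/2g = 7.38 + 34.66 + 0.049 = 42.09 m.
ψ₂ = H − z₂ − v₂²/2g = 42.09 − 6.29 − 0.004 = 35.80 m.
P₂ = ρgψ₂ = 1000 × 9.81 × 35.80 ≈ 351 kPa.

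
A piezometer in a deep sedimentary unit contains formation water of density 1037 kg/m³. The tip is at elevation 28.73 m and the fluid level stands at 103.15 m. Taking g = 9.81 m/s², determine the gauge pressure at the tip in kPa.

Pressure head ψ = h − z = 103.15 − 28.73 = 74.42 m.
P = ρgψ = 1037 × 9.81 × 74.42 = 757072 Pa ≈ 757 kPa.

P ≈ 757 kPa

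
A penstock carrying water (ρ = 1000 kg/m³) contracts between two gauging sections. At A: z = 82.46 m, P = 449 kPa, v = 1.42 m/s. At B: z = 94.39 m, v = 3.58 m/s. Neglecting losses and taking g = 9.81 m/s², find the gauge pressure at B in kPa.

Pressure head at A: ψ₁ = P₁/(ρg) = 449×1000 / (1000 × 9.81) = 45.77 m.
Velocity heads: v₁²/2g = 1.42²/19.62 = 0.103 m; v₂²/2g = 3.58²/19.62 = 0.653 m.
Total head H = z₁ + ψ₁ + v₁²/2g = 82.46 + 45.77 + 0.103 = 128.33 m.
ψ₂ = H − z₂ − v₂²/2g = 128.33 − 94.39 − 0.653 = 33.29 m.
P₂ = ρgψ₂ = 1000 × 9.81 × 33.29 ≈ 327 kPa.

P₂ ≈ 327 kPa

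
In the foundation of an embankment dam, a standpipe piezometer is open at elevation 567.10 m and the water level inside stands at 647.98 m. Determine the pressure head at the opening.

Total head h = 647.98 m (the water-surface elevation in the piezometer).
Pressure head ψ = h − z = 647.98 − 567.10 = 80.88 m.

ψ ≈ 80.88 m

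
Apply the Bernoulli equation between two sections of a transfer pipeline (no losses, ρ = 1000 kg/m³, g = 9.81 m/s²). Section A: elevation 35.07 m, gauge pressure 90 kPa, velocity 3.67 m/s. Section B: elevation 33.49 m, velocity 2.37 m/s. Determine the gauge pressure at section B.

P₂ ≈ 109 kPa

Pressure head at A: ψ₁ = P₁/(ρg) = 90×1000 / (1000 × 9.81) = 9.17 m.
Velocity heads: v₁²/2g = 3.67²/19.62 = 0.686 m; v₂²/2g = 2.37²/19.62 = 0.286 m.
Total head H = z₁ + ψ₁ + v₁²/2g = 35.07 + 9.17 + 0.686 = 44.93 m.
ψ₂ = H − z₂ − v₂²/2g = 44.93 − 33.49 − 0.286 = 11.15 m.
P₂ = ρgψ₂ = 1000 × 9.81 × 11.15 ≈ 109 kPa.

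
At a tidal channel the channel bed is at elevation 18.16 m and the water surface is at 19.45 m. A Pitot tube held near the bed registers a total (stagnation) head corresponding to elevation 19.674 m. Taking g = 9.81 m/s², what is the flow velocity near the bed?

v ≈ 2.10 m/s

Near the bed, under hydrostatic conditions, the piezometric head (z + ψ) equals the free-surface elevation, 19.45 m.
Velocity head = total − piezometric = 19.674 − 19.45 = 0.224 m.
v = √(2g·h_v) = √(2 × 9.81 × 0.224) = 2.10 m/s.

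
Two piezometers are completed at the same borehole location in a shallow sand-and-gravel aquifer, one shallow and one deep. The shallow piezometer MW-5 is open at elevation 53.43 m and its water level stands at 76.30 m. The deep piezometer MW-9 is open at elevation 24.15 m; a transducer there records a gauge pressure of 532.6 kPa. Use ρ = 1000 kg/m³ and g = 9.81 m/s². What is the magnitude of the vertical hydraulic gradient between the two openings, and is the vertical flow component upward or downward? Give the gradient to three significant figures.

|i_v| ≈ 0.0731; vertical flow is upward

Total head at MW-5: h = 76.30 m (water level in the standpipe).
Pressure head at MW-9: ψ = P/(ρg) = 532.6×1000 / (1000 × 9.81) = 54.29 m.
Total head at MW-9: h = z + ψ = 24.15 + 54.29 = 78.44 m.
Δh = h(MW-5) − h(MW-9) = 76.30 − 78.44 = -2.14 m.
Vertical separation Δz = 53.43 − 24.15 = 29.28 m.
|i_v| = |Δh| / Δz = 2.14 / 29.28 = 0.0731.
Head is higher in the deep piezometer, so vertical flow is upward (discharge condition).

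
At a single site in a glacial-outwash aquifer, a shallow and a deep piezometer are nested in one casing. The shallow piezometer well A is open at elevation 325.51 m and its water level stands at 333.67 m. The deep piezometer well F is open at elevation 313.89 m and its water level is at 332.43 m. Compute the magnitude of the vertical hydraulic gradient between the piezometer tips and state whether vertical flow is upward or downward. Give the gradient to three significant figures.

Total head at well A: h = 333.67 m (water level in the standpipe).
Total head at well F: h = 332.43 m.
Δh = h(well A) − h(well F) = 333.67 − 332.43 = 1.24 m.
Vertical separation Δz = 325.51 − 313.89 = 11.62 m.
|i_v| = |Δh| / Δz = 1.24 / 11.62 = 0.107.
Head is higher in the shallow piezometer, so vertical flow is downward (recharge condition).

|i_v| ≈ 0.107; vertical flow is downward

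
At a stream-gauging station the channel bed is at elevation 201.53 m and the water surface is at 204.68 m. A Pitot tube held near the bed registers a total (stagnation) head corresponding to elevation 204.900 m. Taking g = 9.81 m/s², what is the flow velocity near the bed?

Near the bed, under hydrostatic conditions, the piezometric head (z + ψ) equals the free-surface elevation, 204.68 m.
Velocity head = total − piezometric = 204.900 − 204.68 = 0.220 m.
v = √(2g·h_v) = √(2 × 9.81 × 0.220) = 2.08 m/s.

v ≈ 2.08 m/s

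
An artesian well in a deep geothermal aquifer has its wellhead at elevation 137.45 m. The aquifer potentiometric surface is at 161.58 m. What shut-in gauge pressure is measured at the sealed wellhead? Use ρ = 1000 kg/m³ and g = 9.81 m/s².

Head above the cap: Δh = 161.58 − 137.45 = 24.13 m.
P = ρgΔh = 1000 × 9.81 × 24.13 = 236715 Pa ≈ 237 kPa.

P ≈ 237 kPa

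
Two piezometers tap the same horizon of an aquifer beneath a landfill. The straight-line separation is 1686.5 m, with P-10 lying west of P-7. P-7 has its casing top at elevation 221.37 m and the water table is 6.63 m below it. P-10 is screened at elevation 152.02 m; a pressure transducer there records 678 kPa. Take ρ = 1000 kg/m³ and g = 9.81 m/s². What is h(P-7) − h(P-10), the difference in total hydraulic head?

Δh ≈ -6.39 m

Total head at P-7: h = 221.37 − 6.63 = 214.74 m.
Pressure head at P-10: ψ = P/(ρg) = 678×1000 / (1000 × 9.81) = 69.11 m.
Total head at P-10: h = z + ψ = 152.02 + 69.11 = 221.13 m.
Head difference: h(P-7) − h(P-10) = 214.74 − 221.13 = -6.39 m.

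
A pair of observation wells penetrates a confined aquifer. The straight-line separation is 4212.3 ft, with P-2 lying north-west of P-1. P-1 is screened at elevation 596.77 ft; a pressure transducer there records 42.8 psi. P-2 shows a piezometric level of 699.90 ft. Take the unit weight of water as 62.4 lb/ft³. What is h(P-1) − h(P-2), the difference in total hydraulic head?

Pressure head at P-1: ψ = 144·P/γ = 144 × 42.8 / 62.4 = 98.77 ft.
Total head at P-1: h = z + ψ = 596.77 + 98.77 = 695.54 ft.
Total head at P-2: h = 699.90 ft (water level in the piezometer is the total head).
Head difference: h(P-1) − h(P-2) = 695.54 − 699.90 = -4.36 ft.

Δh ≈ -4.36 ft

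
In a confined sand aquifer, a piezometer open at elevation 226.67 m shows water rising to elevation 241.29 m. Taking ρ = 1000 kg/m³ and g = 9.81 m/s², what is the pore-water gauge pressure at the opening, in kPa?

Pressure head ψ = h − z = 241.29 − 226.67 = 14.62 m.
P = ρgψ = 1000 × 9.81 × 14.62 = 143422 Pa ≈ 143 kPa.

P ≈ 143 kPa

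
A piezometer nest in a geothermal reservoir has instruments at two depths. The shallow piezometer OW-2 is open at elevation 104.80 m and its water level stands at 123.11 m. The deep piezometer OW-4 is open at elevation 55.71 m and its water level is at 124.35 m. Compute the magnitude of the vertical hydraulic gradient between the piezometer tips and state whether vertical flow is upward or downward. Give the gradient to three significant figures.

Total head at OW-2: h = 123.11 m (water level in the standpipe).
Total head at OW-4: h = 124.35 m.
Δh = h(OW-2) − h(OW-4) = 123.11 − 124.35 = -1.24 m.
Vertical separation Δz = 104.80 − 55.71 = 49.09 m.
|i_v| = |Δh| / Δz = 1.24 / 49.09 = 0.0253.
Head is higher in the deep piezometer, so vertical flow is upward (discharge condition).

|i_v| ≈ 0.0253; vertical flow is upward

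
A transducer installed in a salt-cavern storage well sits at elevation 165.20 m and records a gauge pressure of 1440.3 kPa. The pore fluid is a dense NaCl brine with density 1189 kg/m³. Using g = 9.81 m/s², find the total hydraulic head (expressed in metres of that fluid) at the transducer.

h ≈ 288.68 m

ψ = P/(ρg) = 1440.3×1000 / (1189 × 9.81) = 123.48 m.
h = z + ψ = 165.20 + 123.48 = 288.68 m.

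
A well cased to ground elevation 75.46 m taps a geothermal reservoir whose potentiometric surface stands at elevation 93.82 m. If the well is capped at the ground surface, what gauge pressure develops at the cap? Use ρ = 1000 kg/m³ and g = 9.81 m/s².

P ≈ 180 kPa

Head above the cap: Δh = 93.82 − 75.46 = 18.36 m.
P = ρgΔh = 1000 × 9.81 × 18.36 = 180112 Pa ≈ 180 kPa.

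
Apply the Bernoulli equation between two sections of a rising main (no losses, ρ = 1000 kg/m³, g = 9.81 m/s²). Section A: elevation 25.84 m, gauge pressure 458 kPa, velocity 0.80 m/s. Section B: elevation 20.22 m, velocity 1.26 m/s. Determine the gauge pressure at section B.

P₂ ≈ 513 kPa

Pressure head at A: ψ₁ = P₁/(ρg) = 458×1000 / (1000 × 9.81) = 46.69 m.
Velocity heads: v₁²/2g = 0.80²/19.62 = 0.033 m; v₂²/2g = 1.26²/19.62 = 0.081 m.
Total head H = z₁ + ψ₁ + v₁²/2g = 25.84 + 46.69 + 0.033 = 72.56 m.
ψ₂ = H − z₂ − v₂²/2g = 72.56 − 20.22 − 0.081 = 52.26 m.
P₂ = ρgψ₂ = 1000 × 9.81 × 52.26 ≈ 513 kPa.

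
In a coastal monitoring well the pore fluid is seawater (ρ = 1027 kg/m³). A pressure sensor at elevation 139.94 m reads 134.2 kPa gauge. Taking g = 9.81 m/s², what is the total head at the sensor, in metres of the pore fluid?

h ≈ 153.26 m

ψ = P/(ρg) = 134.2×1000 / (1027 × 9.81) = 13.32 m.
h = z + ψ = 139.94 + 13.32 = 153.26 m.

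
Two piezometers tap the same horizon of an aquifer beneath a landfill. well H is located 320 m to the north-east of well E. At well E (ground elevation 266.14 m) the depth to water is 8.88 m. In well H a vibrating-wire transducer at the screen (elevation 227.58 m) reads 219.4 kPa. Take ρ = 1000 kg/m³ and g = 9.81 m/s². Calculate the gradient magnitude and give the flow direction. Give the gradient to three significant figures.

i ≈ 0.0229; groundwater flows toward the north-east

Total head at well E: h = 266.14 − 8.88 = 257.26 m.
Pressure head at well H: ψ = P/(ρg) = 219.4×1000 / (1000 × 9.81) = 22.36 m.
Total head at well H: h = z + ψ = 227.58 + 22.36 = 249.94 m.
Head difference: h(well E) − h(well H) = 257.26 − 249.94 = 7.32 m.
Hydraulic gradient: i = |Δh| / L = 7.32 / 320 = 0.0229.
Flow is from higher to lower head: from well E toward well H, i.e. toward the north-east.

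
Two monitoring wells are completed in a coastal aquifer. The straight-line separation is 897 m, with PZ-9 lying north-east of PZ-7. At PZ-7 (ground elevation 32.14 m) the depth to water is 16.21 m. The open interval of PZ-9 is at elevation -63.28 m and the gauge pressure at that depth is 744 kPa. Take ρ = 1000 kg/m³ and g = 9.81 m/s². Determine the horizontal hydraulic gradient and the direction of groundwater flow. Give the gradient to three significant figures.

Total head at PZ-7: h = 32.14 − 16.21 = 15.93 m.
Pressure head at PZ-9: ψ = P/(ρg) = 744×1000 / (1000 × 9.81) = 75.84 m.
Total head at PZ-9: h = z + ψ = -63.28 + 75.84 = 12.56 m.
Head difference: h(PZ-7) − h(PZ-9) = 15.93 − 12.56 = 3.37 m.
Hydraulic gradient: i = |Δh| / L = 3.37 / 897 = 0.00376.
Flow is from higher to lower head: from PZ-7 toward PZ-9, i.e. toward the north-east.

i ≈ 0.00376; groundwater flows toward the north-east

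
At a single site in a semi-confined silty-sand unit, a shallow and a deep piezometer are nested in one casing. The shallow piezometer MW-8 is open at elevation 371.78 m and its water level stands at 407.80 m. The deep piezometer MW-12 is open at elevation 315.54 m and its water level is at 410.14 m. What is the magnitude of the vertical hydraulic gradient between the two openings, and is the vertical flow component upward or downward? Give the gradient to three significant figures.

Total head at MW-8: h = 407.80 m (water level in the standpipe).
Total head at MW-12: h = 410.14 m.
Δh = h(MW-8) − h(MW-12) = 407.80 − 410.14 = -2.34 m.
Vertical separation Δz = 371.78 − 315.54 = 56.24 m.
|i_v| = |Δh| / Δz = 2.34 / 56.24 = 0.0416.
Head is higher in the deep piezometer, so vertical flow is upward (discharge condition).

|i_v| ≈ 0.0416; vertical flow is upward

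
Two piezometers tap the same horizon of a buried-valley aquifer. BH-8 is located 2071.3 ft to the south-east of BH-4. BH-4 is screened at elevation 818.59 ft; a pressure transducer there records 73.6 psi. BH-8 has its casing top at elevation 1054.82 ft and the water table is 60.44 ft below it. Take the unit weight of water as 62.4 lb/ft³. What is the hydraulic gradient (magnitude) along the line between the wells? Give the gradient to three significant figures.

Pressure head at BH-4: ψ = 144·P/γ = 144 × 73.6 / 62.4 = 169.85 ft.
Total head at BH-4: h = z + ψ = 818.59 + 169.85 = 988.44 ft.
Total head at BH-8: h = 1054.82 − 60.44 = 994.38 ft.
Head difference: h(BH-4) − h(BH-8) = 988.44 − 994.38 = -5.94 ft.
Hydraulic gradient: i = |Δh| / L = 5.94 / 2071.3 = 0.00287.

i ≈ 0.00287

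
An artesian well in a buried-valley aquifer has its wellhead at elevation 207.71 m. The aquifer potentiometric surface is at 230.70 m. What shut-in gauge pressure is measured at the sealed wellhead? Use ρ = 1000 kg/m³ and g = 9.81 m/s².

Head above the cap: Δh = 230.70 − 207.71 = 22.99 m.
P = ρgΔh = 1000 × 9.81 × 22.99 = 225532 Pa ≈ 226 kPa.

P ≈ 226 kPa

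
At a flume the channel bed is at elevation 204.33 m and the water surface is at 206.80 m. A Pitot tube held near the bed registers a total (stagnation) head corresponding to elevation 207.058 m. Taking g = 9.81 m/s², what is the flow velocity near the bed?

v ≈ 2.25 m/s

Near the bed, under hydrostatic conditions, the piezometric head (z + ψ) equals the free-surface elevation, 206.80 m.
Velocity head = total − piezometric = 207.058 − 206.80 = 0.258 m.
v = √(2g·h_v) = √(2 × 9.81 × 0.258) = 2.25 m/s.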